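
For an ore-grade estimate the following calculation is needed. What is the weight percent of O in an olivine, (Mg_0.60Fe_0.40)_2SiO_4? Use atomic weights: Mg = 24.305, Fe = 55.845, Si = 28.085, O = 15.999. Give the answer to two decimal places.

Molar mass of (Mg_0.60Fe_0.40)_2SiO_4: 1.20*24.305 + 0.80*55.845 + 1*28.085 + 4*15.999 = 165.923 g/mol.
Mass of O per formula unit: 4 × 15.999 = 63.996 g.
Weight fraction O = 63.996 / 165.923 = 0.3857.

38.57 weight percent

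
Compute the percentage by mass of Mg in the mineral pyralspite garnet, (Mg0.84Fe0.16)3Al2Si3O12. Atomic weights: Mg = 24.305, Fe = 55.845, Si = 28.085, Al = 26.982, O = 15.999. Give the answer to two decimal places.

14.64 wt%

Formula mass = 2.52·24.305 + 0.48·55.845 + 2·26.982 + 3·28.085 + 12·15.999 = 418.261 g/mol, of which 61.249 g is Mg.
So Mg makes up 61.249/418.261 = 0.1464 of the mass, i.e. 14.64%.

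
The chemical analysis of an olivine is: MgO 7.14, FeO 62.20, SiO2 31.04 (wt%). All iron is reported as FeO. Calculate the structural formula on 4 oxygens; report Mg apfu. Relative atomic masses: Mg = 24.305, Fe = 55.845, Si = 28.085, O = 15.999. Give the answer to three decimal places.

MgO: 7.14/40.304 = 0.17715 mol → 0.17715 mol Mg, 0.17715 mol O.
FeO: 62.20/71.844 = 0.86576 mol → 0.86576 mol Fe, 0.86576 mol O.
SiO2: 31.04/60.083 = 0.51662 mol → 0.51662 mol Si, 1.03324 mol O.
Total oxygen = 2.07615 mol. Normalization factor = 4/2.07615 = 1.92664.
Mg per 4 O = 0.17715 × 1.92664 = 0.341.

0.341 Mg apfu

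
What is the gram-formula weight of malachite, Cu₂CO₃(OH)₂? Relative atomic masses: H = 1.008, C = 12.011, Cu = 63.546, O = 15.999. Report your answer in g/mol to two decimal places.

M = 2(63.546) + 1(12.011) + 5(15.999) + 2(1.008)

221.11 g/mol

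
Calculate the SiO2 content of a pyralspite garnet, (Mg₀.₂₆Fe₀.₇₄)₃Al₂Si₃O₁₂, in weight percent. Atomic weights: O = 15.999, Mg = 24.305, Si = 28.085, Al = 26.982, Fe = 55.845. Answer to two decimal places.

38.10 wt%

Formula mass = 473.141 g/mol.
3 Si → 3.0000 mol SiO2 per formula unit; M(SiO2) = 60.083, so SiO2 mass = 180.249 g.
180.249/473.141 × 100 = 38.10 wt%.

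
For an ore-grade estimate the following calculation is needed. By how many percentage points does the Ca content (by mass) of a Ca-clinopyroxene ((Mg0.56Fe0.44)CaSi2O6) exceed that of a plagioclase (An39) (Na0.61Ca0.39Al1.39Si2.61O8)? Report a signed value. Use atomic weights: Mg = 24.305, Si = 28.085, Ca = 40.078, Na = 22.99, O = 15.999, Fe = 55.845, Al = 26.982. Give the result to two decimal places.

First mineral: 40.078 g Ca in 230.425 g formula = 17.39 wt% Ca.
Second mineral: 15.630 g Ca in 268.453 g formula = 5.82 wt% Ca.
17.39% − 5.82% gives a difference of 11.57 percentage points.

11.57 percentage points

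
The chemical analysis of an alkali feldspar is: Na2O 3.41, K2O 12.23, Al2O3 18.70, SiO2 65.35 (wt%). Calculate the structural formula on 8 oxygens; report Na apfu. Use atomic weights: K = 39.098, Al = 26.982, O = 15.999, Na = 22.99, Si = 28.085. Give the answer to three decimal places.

3.41 wt% Na2O ÷ 61.979 g/mol = 0.05502 mol, giving 0.11004 Na and 0.05502 O.
12.23 wt% K2O ÷ 94.195 g/mol = 0.12984 mol, giving 0.25968 K and 0.12984 O.
18.70 wt% Al2O3 ÷ 101.961 g/mol = 0.18340 mol, giving 0.36680 Al and 0.55020 O.
65.35 wt% SiO2 ÷ 60.083 g/mol = 1.08766 mol, giving 1.08766 Si and 2.17532 O.
Oxygen sums to 2.91038; scaling by 8/2.91038 = 2.74878 puts the formula on 8 O.
Na: 0.11004 × 2.74878 = 0.302 atoms per formula unit.

0.302 Na apfu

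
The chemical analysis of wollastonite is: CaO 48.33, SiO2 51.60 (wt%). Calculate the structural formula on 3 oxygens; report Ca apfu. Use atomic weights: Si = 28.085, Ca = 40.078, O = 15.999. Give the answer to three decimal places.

1.002 Ca apfu

48.33 wt% CaO ÷ 56.077 g/mol = 0.86185 mol, giving 0.86185 Ca and 0.86185 O.
51.60 wt% SiO2 ÷ 60.083 g/mol = 0.85881 mol, giving 0.85881 Si and 1.71762 O.
Oxygen sums to 2.57947; scaling by 3/2.57947 = 1.16303 puts the formula on 3 O.
Ca: 0.86185 × 1.16303 = 1.002 atoms per formula unit.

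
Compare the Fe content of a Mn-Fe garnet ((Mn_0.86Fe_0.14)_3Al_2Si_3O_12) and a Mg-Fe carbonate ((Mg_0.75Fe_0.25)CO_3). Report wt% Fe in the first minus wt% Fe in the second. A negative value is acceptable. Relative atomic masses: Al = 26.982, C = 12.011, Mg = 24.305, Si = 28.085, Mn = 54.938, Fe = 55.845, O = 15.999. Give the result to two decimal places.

-10.41 percentage points

First mineral: 23.455 g Fe in 495.402 g formula = 4.73 wt% Fe.
Second mineral: 13.961 g Fe in 92.198 g formula = 15.14 wt% Fe.
4.73% − 15.14% gives a difference of -10.41 percentage points.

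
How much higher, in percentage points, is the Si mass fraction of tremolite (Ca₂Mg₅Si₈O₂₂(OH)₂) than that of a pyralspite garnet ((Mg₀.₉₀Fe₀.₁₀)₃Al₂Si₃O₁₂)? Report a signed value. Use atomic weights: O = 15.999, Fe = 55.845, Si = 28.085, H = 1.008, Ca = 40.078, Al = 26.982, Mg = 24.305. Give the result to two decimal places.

7.24 percentage points

M(Ca₂Mg₅Si₈O₂₂(OH)₂) = 812.353 g/mol, so wt% Si = 224.680/812.353 × 100 = 27.66%.
M((Mg₀.₉₀Fe₀.₁₀)₃Al₂Si₃O₁₂) = 412.584 g/mol, so wt% Si = 84.255/412.584 × 100 = 20.42%.
27.66 − 20.42 = 7.24 pp.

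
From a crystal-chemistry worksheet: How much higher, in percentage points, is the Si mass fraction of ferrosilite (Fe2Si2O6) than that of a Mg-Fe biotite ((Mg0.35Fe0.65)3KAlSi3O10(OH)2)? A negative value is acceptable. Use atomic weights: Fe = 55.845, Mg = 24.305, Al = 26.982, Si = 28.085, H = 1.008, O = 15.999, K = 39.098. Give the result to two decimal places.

First mineral: 56.170 g Si in 263.854 g formula = 21.29 wt% Si.
Second mineral: 84.255 g Si in 478.757 g formula = 17.60 wt% Si.
21.29% − 17.60% gives a difference of 3.69 percentage points.

3.69 percentage points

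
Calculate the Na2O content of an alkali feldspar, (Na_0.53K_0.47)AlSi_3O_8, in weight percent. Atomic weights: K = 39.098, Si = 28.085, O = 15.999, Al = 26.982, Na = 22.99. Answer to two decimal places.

Formula mass = 269.790 g/mol.
0.53 Na → 0.2650 mol Na2O per formula unit; M(Na2O) = 61.979, so Na2O mass = 16.424 g.
16.424/269.790 × 100 = 6.09 wt%.

6.09 wt%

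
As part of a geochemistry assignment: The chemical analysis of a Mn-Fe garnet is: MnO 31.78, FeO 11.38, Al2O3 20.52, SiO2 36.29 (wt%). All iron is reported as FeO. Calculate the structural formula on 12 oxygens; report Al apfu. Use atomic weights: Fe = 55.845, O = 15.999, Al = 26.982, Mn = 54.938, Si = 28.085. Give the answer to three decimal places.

1.997 Al apfu

31.78 wt% MnO ÷ 70.937 g/mol = 0.44800 mol, giving 0.44800 Mn and 0.44800 O.
11.38 wt% FeO ÷ 71.844 g/mol = 0.15840 mol, giving 0.15840 Fe and 0.15840 O.
20.52 wt% Al2O3 ÷ 101.961 g/mol = 0.20125 mol, giving 0.40250 Al and 0.60375 O.
36.29 wt% SiO2 ÷ 60.083 g/mol = 0.60400 mol, giving 0.60400 Si and 1.20800 O.
Oxygen sums to 2.41815; scaling by 12/2.41815 = 4.96247 puts the formula on 12 O.
Al: 0.40250 × 4.96247 = 1.997 atoms per formula unit.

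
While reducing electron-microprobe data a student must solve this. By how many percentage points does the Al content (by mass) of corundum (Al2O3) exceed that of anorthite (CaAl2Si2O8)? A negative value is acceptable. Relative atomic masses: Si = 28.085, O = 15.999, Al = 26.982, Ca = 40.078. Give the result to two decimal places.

33.53 percentage points

M(Al2O3) = 101.961 g/mol, so wt% Al = 53.964/101.961 × 100 = 52.93%.
M(CaAl2Si2O8) = 278.204 g/mol, so wt% Al = 53.964/278.204 × 100 = 19.40%.
52.93 − 19.40 = 33.53 pp.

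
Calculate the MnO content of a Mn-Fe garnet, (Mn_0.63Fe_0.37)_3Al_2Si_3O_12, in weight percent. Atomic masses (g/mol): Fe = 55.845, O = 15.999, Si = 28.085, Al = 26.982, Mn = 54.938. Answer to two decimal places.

M((Mn_0.63Fe_0.37)_3Al_2Si_3O_12) = 496.028 g/mol; M(MnO) = 70.937 g/mol.
Moles MnO per formula unit = 1.89 Mn ÷ 1 = 1.8900.
MnO fraction = (1.8900 × 70.937) / 496.028 = 134.071/496.028 = 0.2703.

27.03 wt%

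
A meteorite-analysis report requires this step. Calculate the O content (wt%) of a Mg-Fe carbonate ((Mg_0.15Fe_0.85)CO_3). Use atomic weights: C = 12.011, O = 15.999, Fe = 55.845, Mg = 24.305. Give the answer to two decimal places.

43.19 wt%

Molar mass of (Mg_0.15Fe_0.85)CO_3: 0.15×24.305 + 0.85×55.845 + 1×12.011 + 3×15.999 = 111.122 g/mol.
Mass of O per formula unit: 3 × 15.999 = 47.997 g.
Weight fraction O = 47.997 / 111.122 = 0.4319.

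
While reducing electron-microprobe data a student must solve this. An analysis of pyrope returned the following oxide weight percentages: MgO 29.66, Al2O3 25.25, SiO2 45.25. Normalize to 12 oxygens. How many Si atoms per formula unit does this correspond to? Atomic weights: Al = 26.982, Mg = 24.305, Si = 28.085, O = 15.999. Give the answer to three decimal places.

MgO: 29.66/40.304 = 0.73591 mol → 0.73591 mol Mg, 0.73591 mol O.
Al2O3: 25.25/101.961 = 0.24764 mol → 0.49528 mol Al, 0.74292 mol O.
SiO2: 45.25/60.083 = 0.75312 mol → 0.75312 mol Si, 1.50624 mol O.
Total oxygen = 2.98507 mol. Normalization factor = 12/2.98507 = 4.02001.
Si per 12 O = 0.75312 × 4.02001 = 3.028.

3.028 Si apfu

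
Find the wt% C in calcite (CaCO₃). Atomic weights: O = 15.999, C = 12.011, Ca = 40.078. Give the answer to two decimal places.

M(CaCO₃) = 100.086 g/mol.
C contributes 1 × 12.011 = 12.011 g per mole.
12.011/100.086 = 0.1200 → 12.00%.

12.00 wt%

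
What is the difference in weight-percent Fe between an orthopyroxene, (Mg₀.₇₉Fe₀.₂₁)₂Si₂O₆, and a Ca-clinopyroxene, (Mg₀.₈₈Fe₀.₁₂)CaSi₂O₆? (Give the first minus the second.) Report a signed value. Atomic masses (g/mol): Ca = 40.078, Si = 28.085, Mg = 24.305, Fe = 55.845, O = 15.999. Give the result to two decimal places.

7.92 percentage points

First mineral: 23.455 g Fe in 214.021 g formula = 10.96 wt% Fe.
Second mineral: 6.701 g Fe in 220.332 g formula = 3.04 wt% Fe.
10.96% − 3.04% gives a difference of 7.92 percentage points.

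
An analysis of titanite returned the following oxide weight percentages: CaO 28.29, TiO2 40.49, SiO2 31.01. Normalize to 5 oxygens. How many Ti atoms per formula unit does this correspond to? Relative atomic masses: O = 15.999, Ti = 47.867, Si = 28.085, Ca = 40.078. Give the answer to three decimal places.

28.29 wt% CaO ÷ 56.077 g/mol = 0.50448 mol, giving 0.50448 Ca and 0.50448 O.
40.49 wt% TiO2 ÷ 79.865 g/mol = 0.50698 mol, giving 0.50698 Ti and 1.01396 O.
31.01 wt% SiO2 ÷ 60.083 g/mol = 0.51612 mol, giving 0.51612 Si and 1.03224 O.
Oxygen sums to 2.55068; scaling by 5/2.55068 = 1.96026 puts the formula on 5 O.
Ti: 0.50698 × 1.96026 = 0.994 atoms per formula unit.

0.994 Ti apfu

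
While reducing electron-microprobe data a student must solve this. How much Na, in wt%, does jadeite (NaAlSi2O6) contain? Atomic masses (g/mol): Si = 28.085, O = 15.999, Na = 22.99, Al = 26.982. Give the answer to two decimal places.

Formula mass = 1×22.99 + 1×26.982 + 2×28.085 + 6×15.999 = 202.136 g/mol, of which 22.990 g is Na.
So Na makes up 22.990/202.136 = 0.1137 of the mass, i.e. 11.37%.

11.37 wt%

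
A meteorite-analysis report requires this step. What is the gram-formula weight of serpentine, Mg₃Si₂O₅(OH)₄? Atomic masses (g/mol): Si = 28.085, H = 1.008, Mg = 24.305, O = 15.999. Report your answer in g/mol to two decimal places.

Mg: 3 × 24.305 = 72.9150
Si: 2 × 28.085 = 56.1700
O: 9 × 15.999 = 143.9910
H: 4 × 1.008 = 4.0320
Summing the contributions gives the formula mass.

277.11 g/mol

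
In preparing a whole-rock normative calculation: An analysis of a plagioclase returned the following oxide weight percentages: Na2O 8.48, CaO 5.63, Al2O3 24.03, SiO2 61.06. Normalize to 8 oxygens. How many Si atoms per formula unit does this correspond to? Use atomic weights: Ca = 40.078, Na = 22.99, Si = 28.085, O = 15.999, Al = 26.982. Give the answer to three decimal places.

8.48 wt% Na2O ÷ 61.979 g/mol = 0.13682 mol, giving 0.27364 Na and 0.13682 O.
5.63 wt% CaO ÷ 56.077 g/mol = 0.10040 mol, giving 0.10040 Ca and 0.10040 O.
24.03 wt% Al2O3 ÷ 101.961 g/mol = 0.23568 mol, giving 0.47136 Al and 0.70704 O.
61.06 wt% SiO2 ÷ 60.083 g/mol = 1.01626 mol, giving 1.01626 Si and 2.03252 O.
Oxygen sums to 2.97678; scaling by 8/2.97678 = 2.68747 puts the formula on 8 O.
Si: 1.01626 × 2.68747 = 2.731 atoms per formula unit.

2.731 Si apfu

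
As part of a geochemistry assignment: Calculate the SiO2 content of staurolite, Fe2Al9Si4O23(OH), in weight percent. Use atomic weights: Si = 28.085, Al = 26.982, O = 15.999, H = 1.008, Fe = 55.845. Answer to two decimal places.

28.21 wt%

M(Fe2Al9Si4O23(OH)) = 851.852 g/mol; M(SiO2) = 60.083 g/mol.
Moles SiO2 per formula unit = 4 Si ÷ 1 = 4.0000.
SiO2 fraction = (4.0000 × 60.083) / 851.852 = 240.332/851.852 = 0.2821.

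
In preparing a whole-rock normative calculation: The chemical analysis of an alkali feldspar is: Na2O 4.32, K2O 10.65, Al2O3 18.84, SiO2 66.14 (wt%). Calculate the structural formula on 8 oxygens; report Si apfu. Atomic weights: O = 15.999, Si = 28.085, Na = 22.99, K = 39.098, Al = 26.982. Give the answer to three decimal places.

2.997 Si apfu

Na2O (M=61.979): mol = 0.06970; Na = 0.13940, O = 0.06970.
K2O (M=94.195): mol = 0.11306; K = 0.22612, O = 0.11306.
Al2O3 (M=101.961): mol = 0.18478; Al = 0.36956, O = 0.55434.
SiO2 (M=60.083): mol = 1.10081; Si = 1.10081, O = 2.20162.
ΣO = 2.93872; factor = 8/ΣO = 2.72227.
Si apfu = 1.10081 × 2.72227 = 2.997.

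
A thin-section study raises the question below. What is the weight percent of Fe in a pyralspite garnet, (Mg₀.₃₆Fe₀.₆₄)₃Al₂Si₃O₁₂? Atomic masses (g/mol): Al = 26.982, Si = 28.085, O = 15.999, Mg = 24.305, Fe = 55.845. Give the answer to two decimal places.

Formula mass = 1.08*24.305 + 1.92*55.845 + 2*26.982 + 3*28.085 + 12*15.999 = 463.679 g/mol, of which 107.222 g is Fe.
So Fe makes up 107.222/463.679 = 0.2312 of the mass, i.e. 23.12%.

23.12 mass %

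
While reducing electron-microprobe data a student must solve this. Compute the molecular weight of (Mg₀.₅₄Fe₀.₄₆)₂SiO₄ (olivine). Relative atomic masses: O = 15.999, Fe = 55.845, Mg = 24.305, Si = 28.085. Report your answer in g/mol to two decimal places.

The formula mass is the sum 1.08×24.305 + 0.92×55.845 + 1×28.085 + 4×15.999.

169.71 g/mol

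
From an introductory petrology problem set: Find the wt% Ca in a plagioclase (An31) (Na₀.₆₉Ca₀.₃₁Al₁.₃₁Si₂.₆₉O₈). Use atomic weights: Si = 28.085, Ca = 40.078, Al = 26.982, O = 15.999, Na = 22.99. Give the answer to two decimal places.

4.65 wt%

Molar mass of Na₀.₆₉Ca₀.₃₁Al₁.₃₁Si₂.₆₉O₈: 0.69*22.99 + 0.31*40.078 + 1.31*26.982 + 2.69*28.085 + 8*15.999 = 267.174 g/mol.
Mass of Ca per formula unit: 0.31 × 40.078 = 12.424 g.
Weight fraction Ca = 12.424 / 267.174 = 0.0465.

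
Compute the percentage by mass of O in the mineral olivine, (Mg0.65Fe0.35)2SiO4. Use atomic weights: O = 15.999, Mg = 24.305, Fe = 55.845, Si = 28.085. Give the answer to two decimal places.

M((Mg0.65Fe0.35)2SiO4) = 162.769 g/mol.
O contributes 4 × 15.999 = 63.996 g per mole.
63.996/162.769 = 0.3932 → 39.32%.

39.32 weight percent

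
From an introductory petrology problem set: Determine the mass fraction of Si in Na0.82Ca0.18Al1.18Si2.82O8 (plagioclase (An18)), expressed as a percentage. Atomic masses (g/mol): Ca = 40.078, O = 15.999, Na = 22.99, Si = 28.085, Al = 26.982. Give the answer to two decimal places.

29.88 mass %

Molar mass of Na0.82Ca0.18Al1.18Si2.82O8: 0.82·22.99 + 0.18·40.078 + 1.18·26.982 + 2.82·28.085 + 8·15.999 = 265.096 g/mol.
Mass of Si per formula unit: 2.82 × 28.085 = 79.200 g.
Weight fraction Si = 79.200 / 265.096 = 0.2988.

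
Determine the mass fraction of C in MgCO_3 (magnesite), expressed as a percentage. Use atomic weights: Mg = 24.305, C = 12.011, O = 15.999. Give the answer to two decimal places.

Formula mass = 1·24.305 + 1·12.011 + 3·15.999 = 84.313 g/mol, of which 12.011 g is C.
So C makes up 12.011/84.313 = 0.1425 of the mass, i.e. 14.25%.

14.25 wt%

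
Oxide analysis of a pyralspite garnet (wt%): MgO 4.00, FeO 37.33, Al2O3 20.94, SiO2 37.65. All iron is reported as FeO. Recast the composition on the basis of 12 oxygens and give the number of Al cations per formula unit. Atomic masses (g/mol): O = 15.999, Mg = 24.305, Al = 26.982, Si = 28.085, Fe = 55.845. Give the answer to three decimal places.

4.00 wt% MgO ÷ 40.304 g/mol = 0.09925 mol, giving 0.09925 Mg and 0.09925 O.
37.33 wt% FeO ÷ 71.844 g/mol = 0.51960 mol, giving 0.51960 Fe and 0.51960 O.
20.94 wt% Al2O3 ÷ 101.961 g/mol = 0.20537 mol, giving 0.41074 Al and 0.61611 O.
37.65 wt% SiO2 ÷ 60.083 g/mol = 0.62663 mol, giving 0.62663 Si and 1.25326 O.
Oxygen sums to 2.48822; scaling by 12/2.48822 = 4.82272 puts the formula on 12 O.
Al: 0.41074 × 4.82272 = 1.981 atoms per formula unit.

1.981 Al apfu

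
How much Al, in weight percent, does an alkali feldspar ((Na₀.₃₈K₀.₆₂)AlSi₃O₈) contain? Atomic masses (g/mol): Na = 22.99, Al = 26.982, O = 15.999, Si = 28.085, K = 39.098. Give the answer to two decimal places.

9.91 weight percent

Formula mass = 0.38·22.99 + 0.62·39.098 + 1·26.982 + 3·28.085 + 8·15.999 = 272.206 g/mol, of which 26.982 g is Al.
So Al makes up 26.982/272.206 = 0.0991 of the mass, i.e. 9.91%.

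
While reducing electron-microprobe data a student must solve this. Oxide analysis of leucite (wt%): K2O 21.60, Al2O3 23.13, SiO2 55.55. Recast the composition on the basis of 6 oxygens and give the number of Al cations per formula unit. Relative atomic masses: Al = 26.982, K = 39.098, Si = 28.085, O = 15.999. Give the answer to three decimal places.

0.987 Al apfu

K2O (M=94.195): mol = 0.22931; K = 0.45862, O = 0.22931.
Al2O3 (M=101.961): mol = 0.22685; Al = 0.45370, O = 0.68055.
SiO2 (M=60.083): mol = 0.92455; Si = 0.92455, O = 1.84910.
ΣO = 2.75896; factor = 6/ΣO = 2.17473.
Al apfu = 0.45370 × 2.17473 = 0.987.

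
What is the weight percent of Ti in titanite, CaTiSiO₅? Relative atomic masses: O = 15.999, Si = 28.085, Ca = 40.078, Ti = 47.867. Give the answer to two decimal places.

Formula mass = 1*40.078 + 1*47.867 + 1*28.085 + 5*15.999 = 196.025 g/mol, of which 47.867 g is Ti.
So Ti makes up 47.867/196.025 = 0.2442 of the mass, i.e. 24.42%.

24.42 weight percent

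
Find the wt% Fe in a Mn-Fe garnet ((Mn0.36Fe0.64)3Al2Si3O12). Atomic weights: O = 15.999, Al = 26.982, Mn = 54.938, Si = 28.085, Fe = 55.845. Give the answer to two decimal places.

21.58 wt%

M((Mn0.36Fe0.64)3Al2Si3O12) = 496.762 g/mol.
Fe contributes 1.92 × 55.845 = 107.222 g per mole.
107.222/496.762 = 0.2158 → 21.58%.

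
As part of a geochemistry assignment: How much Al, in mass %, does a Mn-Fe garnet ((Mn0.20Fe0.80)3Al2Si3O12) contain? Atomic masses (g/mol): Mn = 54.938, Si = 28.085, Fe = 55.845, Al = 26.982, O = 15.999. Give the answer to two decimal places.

Molar mass of (Mn0.20Fe0.80)3Al2Si3O12: 0.60·54.938 + 2.40·55.845 + 2·26.982 + 3·28.085 + 12·15.999 = 497.198 g/mol.
Mass of Al per formula unit: 2 × 26.982 = 53.964 g.
Weight fraction Al = 53.964 / 497.198 = 0.1085.

10.85 mass %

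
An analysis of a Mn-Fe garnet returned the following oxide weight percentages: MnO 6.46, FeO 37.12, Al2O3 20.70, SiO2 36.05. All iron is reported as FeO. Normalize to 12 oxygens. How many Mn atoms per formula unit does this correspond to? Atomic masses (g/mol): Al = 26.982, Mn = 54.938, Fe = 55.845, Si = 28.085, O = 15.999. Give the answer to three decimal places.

0.452 Mn apfu

MnO (M=70.937): mol = 0.09107; Mn = 0.09107, O = 0.09107.
FeO (M=71.844): mol = 0.51668; Fe = 0.51668, O = 0.51668.
Al2O3 (M=101.961): mol = 0.20302; Al = 0.40604, O = 0.60906.
SiO2 (M=60.083): mol = 0.60000; Si = 0.60000, O = 1.20000.
ΣO = 2.41681; factor = 12/ΣO = 4.96522.
Mn apfu = 0.09107 × 4.96522 = 0.452.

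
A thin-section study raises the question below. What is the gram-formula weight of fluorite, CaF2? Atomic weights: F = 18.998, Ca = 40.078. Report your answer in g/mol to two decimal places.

78.07 g/mol

Ca: 1 × 40.078 = 40.0780
F: 2 × 18.998 = 37.9960
Summing the contributions gives the formula mass.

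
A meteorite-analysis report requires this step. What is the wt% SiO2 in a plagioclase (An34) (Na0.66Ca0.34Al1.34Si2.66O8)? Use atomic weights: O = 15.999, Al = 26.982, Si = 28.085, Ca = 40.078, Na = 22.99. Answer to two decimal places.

Molar mass of Na0.66Ca0.34Al1.34Si2.66O8 = 0.66·22.99 + 0.34·40.078 + 1.34·26.982 + 2.66·28.085 + 8·15.999 = 267.654 g/mol.
Each formula unit contains 2.66 Si, equivalent to 2.66/1 = 2.6600 mol SiO2.
M(SiO2) = 1×28.085 + 2×15.999 = 60.083 g/mol.
Mass of SiO2 per formula unit = 2.6600 × 60.083 = 159.821 g.
SiO2 wt% = 159.821 / 267.654 × 100 = 59.71%.

59.71 wt%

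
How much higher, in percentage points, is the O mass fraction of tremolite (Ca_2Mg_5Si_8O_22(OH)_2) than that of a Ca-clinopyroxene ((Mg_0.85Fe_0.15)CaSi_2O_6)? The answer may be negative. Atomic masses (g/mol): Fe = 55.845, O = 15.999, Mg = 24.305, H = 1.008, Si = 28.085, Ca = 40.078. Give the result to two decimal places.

3.89 percentage points

O in Ca_2Mg_5Si_8O_22(OH)_2: molar mass 812.353 g/mol; 24×15.999 = 383.976 g → 47.27 wt%.
O in (Mg_0.85Fe_0.15)CaSi_2O_6: molar mass 221.278 g/mol; 6×15.999 = 95.994 g → 43.38 wt%.
Difference = 47.27 − 43.38 = 3.89 percentage points.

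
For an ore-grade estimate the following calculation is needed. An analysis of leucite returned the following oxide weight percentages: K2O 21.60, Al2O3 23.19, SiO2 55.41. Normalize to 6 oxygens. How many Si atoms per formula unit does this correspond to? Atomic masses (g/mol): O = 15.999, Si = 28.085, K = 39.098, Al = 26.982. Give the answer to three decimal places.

2.008 Si apfu

21.60 wt% K2O ÷ 94.195 g/mol = 0.22931 mol, giving 0.45862 K and 0.22931 O.
23.19 wt% Al2O3 ÷ 101.961 g/mol = 0.22744 mol, giving 0.45488 Al and 0.68232 O.
55.41 wt% SiO2 ÷ 60.083 g/mol = 0.92222 mol, giving 0.92222 Si and 1.84444 O.
Oxygen sums to 2.75607; scaling by 6/2.75607 = 2.17701 puts the formula on 6 O.
Si: 0.92222 × 2.17701 = 2.008 atoms per formula unit.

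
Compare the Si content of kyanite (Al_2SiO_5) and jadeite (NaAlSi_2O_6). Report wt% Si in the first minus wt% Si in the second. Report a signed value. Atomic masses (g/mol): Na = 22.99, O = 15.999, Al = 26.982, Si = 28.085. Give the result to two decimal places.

-10.46 percentage points

Si in Al_2SiO_5: molar mass 162.044 g/mol; 1×28.085 = 28.085 g → 17.33 wt%.
Si in NaAlSi_2O_6: molar mass 202.136 g/mol; 2×28.085 = 56.170 g → 27.79 wt%.
Difference = 17.33 − 27.79 = -10.46 percentage points.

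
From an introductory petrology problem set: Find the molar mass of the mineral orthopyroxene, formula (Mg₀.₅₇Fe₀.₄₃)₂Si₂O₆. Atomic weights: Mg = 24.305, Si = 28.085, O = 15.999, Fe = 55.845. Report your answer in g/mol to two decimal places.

227.90 g/mol

The formula mass is the sum 1.14(24.305) + 0.86(55.845) + 2(28.085) + 6(15.999).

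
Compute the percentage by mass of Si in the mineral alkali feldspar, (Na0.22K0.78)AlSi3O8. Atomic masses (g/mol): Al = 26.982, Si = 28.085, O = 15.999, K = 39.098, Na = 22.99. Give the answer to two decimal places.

30.66 weight percent

Formula mass = 0.22×22.99 + 0.78×39.098 + 1×26.982 + 3×28.085 + 8×15.999 = 274.783 g/mol, of which 84.255 g is Si.
So Si makes up 84.255/274.783 = 0.3066 of the mass, i.e. 30.66%.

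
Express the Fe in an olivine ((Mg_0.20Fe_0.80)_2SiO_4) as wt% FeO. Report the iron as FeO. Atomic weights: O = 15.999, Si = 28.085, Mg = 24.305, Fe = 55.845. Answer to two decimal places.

M((Mg_0.20Fe_0.80)_2SiO_4) = 191.155 g/mol; M(FeO) = 71.844 g/mol.
Moles FeO per formula unit = 1.60 Fe ÷ 1 = 1.6000.
FeO fraction = (1.6000 × 71.844) / 191.155 = 114.950/191.155 = 0.6013.

60.13 wt%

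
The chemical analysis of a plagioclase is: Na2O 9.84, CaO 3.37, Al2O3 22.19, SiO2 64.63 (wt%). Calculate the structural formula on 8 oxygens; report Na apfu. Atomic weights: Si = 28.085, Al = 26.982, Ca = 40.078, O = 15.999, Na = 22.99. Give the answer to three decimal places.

0.840 Na apfu

9.84 wt% Na2O ÷ 61.979 g/mol = 0.15876 mol, giving 0.31752 Na and 0.15876 O.
3.37 wt% CaO ÷ 56.077 g/mol = 0.06010 mol, giving 0.06010 Ca and 0.06010 O.
22.19 wt% Al2O3 ÷ 101.961 g/mol = 0.21763 mol, giving 0.43526 Al and 0.65289 O.
64.63 wt% SiO2 ÷ 60.083 g/mol = 1.07568 mol, giving 1.07568 Si and 2.15136 O.
Oxygen sums to 3.02311; scaling by 8/3.02311 = 2.64628 puts the formula on 8 O.
Na: 0.31752 × 2.64628 = 0.840 atoms per formula unit.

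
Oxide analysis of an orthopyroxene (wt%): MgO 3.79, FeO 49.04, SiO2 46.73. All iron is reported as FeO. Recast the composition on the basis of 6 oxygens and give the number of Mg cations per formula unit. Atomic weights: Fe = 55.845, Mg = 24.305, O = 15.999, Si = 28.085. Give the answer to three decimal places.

3.79 wt% MgO ÷ 40.304 g/mol = 0.09404 mol, giving 0.09404 Mg and 0.09404 O.
49.04 wt% FeO ÷ 71.844 g/mol = 0.68259 mol, giving 0.68259 Fe and 0.68259 O.
46.73 wt% SiO2 ÷ 60.083 g/mol = 0.77776 mol, giving 0.77776 Si and 1.55552 O.
Oxygen sums to 2.33215; scaling by 6/2.33215 = 2.57273 puts the formula on 6 O.
Mg: 0.09404 × 2.57273 = 0.242 atoms per formula unit.

0.242 Mg apfu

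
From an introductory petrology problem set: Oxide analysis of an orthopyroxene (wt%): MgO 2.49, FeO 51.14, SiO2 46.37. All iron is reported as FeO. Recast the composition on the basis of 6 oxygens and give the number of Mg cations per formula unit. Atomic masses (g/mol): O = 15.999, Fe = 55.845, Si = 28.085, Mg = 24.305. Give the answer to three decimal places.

0.160 Mg apfu

MgO (M=40.304): mol = 0.06178; Mg = 0.06178, O = 0.06178.
FeO (M=71.844): mol = 0.71182; Fe = 0.71182, O = 0.71182.
SiO2 (M=60.083): mol = 0.77177; Si = 0.77177, O = 1.54354.
ΣO = 2.31714; factor = 6/ΣO = 2.58940.
Mg apfu = 0.06178 × 2.58940 = 0.160.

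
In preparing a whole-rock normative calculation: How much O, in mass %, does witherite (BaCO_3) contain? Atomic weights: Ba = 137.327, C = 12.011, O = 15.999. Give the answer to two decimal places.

24.32 mass %

Molar mass of BaCO_3: 1·137.327 + 1·12.011 + 3·15.999 = 197.335 g/mol.
Mass of O per formula unit: 3 × 15.999 = 47.997 g.
Weight fraction O = 47.997 / 197.335 = 0.2432.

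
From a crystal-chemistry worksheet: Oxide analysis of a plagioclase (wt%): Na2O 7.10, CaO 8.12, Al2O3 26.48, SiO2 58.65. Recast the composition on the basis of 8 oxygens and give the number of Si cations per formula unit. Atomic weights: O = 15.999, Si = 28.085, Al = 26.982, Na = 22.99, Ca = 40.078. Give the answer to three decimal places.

2.611 Si apfu

Na2O: 7.10/61.979 = 0.11455 mol → 0.22910 mol Na, 0.11455 mol O.
CaO: 8.12/56.077 = 0.14480 mol → 0.14480 mol Ca, 0.14480 mol O.
Al2O3: 26.48/101.961 = 0.25971 mol → 0.51942 mol Al, 0.77913 mol O.
SiO2: 58.65/60.083 = 0.97615 mol → 0.97615 mol Si, 1.95230 mol O.
Total oxygen = 2.99078 mol. Normalization factor = 8/2.99078 = 2.67489.
Si per 8 O = 0.97615 × 2.67489 = 2.611.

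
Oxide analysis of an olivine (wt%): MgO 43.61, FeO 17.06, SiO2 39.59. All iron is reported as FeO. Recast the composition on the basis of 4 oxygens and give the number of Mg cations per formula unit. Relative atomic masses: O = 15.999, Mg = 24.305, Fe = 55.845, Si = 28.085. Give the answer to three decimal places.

43.61 wt% MgO ÷ 40.304 g/mol = 1.08203 mol, giving 1.08203 Mg and 1.08203 O.
17.06 wt% FeO ÷ 71.844 g/mol = 0.23746 mol, giving 0.23746 Fe and 0.23746 O.
39.59 wt% SiO2 ÷ 60.083 g/mol = 0.65892 mol, giving 0.65892 Si and 1.31784 O.
Oxygen sums to 2.63733; scaling by 4/2.63733 = 1.51669 puts the formula on 4 O.
Mg: 1.08203 × 1.51669 = 1.641 atoms per formula unit.

1.641 Mg apfu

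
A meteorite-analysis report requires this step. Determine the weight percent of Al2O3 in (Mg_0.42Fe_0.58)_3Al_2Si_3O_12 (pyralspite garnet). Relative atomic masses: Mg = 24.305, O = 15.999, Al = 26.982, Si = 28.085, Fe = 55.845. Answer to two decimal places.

22.26 wt%

M((Mg_0.42Fe_0.58)_3Al_2Si_3O_12) = 458.002 g/mol; M(Al2O3) = 101.961 g/mol.
Moles Al2O3 per formula unit = 2 Al ÷ 2 = 1.0000.
Al2O3 fraction = (1.0000 × 101.961) / 458.002 = 101.961/458.002 = 0.2226.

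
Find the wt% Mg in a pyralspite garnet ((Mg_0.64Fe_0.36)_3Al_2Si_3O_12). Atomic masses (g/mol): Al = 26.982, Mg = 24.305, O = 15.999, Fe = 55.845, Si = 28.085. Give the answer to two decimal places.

Formula mass = 1.92×24.305 + 1.08×55.845 + 2×26.982 + 3×28.085 + 12×15.999 = 437.185 g/mol, of which 46.666 g is Mg.
So Mg makes up 46.666/437.185 = 0.1067 of the mass, i.e. 10.67%.

10.67 weight percent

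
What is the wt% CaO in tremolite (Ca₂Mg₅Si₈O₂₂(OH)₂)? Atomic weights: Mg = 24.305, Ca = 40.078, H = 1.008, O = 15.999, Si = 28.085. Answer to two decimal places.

13.81 wt%

Formula mass = 812.353 g/mol.
2 Ca → 2.0000 mol CaO per formula unit; M(CaO) = 56.077, so CaO mass = 112.154 g.
112.154/812.353 × 100 = 13.81 wt%.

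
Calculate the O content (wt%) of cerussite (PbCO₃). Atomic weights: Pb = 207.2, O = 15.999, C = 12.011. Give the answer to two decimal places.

Molar mass of PbCO₃: 1×207.2 + 1×12.011 + 3×15.999 = 267.208 g/mol.
Mass of O per formula unit: 3 × 15.999 = 47.997 g.
Weight fraction O = 47.997 / 267.208 = 0.1796.

17.96 wt%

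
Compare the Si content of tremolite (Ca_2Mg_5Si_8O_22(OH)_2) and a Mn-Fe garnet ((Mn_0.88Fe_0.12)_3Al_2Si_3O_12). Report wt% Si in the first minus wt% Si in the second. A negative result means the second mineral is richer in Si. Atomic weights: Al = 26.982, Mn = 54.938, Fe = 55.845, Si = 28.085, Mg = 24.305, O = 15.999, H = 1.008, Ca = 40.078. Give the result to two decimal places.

M(Ca_2Mg_5Si_8O_22(OH)_2) = 812.353 g/mol, so wt% Si = 224.680/812.353 × 100 = 27.66%.
M((Mn_0.88Fe_0.12)_3Al_2Si_3O_12) = 495.348 g/mol, so wt% Si = 84.255/495.348 × 100 = 17.01%.
27.66 − 17.01 = 10.65 pp.

10.65 percentage points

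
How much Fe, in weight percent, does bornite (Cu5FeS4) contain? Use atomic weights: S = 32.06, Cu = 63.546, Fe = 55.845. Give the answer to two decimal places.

11.13 weight percent

Formula mass = 5*63.546 + 1*55.845 + 4*32.06 = 501.815 g/mol, of which 55.845 g is Fe.
So Fe makes up 55.845/501.815 = 0.1113 of the mass, i.e. 11.13%.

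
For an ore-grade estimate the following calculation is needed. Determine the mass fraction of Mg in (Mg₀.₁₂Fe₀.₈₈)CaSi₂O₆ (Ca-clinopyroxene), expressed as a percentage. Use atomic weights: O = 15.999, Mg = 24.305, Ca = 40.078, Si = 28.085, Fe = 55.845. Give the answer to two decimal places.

1.19 wt%

Molar mass of (Mg₀.₁₂Fe₀.₈₈)CaSi₂O₆: 0.12×24.305 + 0.88×55.845 + 1×40.078 + 2×28.085 + 6×15.999 = 244.302 g/mol.
Mass of Mg per formula unit: 0.12 × 24.305 = 2.917 g.
Weight fraction Mg = 2.917 / 244.302 = 0.0119.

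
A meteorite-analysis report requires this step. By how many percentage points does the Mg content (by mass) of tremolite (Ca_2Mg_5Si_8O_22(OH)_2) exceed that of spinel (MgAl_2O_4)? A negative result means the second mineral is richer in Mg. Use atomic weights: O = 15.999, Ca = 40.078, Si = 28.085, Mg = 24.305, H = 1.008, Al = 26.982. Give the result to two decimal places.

First mineral: 121.525 g Mg in 812.353 g formula = 14.96 wt% Mg.
Second mineral: 24.305 g Mg in 142.265 g formula = 17.08 wt% Mg.
14.96% − 17.08% gives a difference of -2.12 percentage points.

-2.12 percentage points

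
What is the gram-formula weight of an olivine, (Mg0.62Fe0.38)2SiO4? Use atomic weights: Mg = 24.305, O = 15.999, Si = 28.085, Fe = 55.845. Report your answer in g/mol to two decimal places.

M = 1.24(24.305) + 0.76(55.845) + 1(28.085) + 4(15.999)

164.66 g/mol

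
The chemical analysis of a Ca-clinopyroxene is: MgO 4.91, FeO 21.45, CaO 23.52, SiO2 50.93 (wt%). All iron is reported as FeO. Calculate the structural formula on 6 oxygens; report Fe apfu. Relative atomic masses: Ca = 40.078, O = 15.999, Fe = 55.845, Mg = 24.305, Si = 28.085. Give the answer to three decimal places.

0.707 Fe apfu

MgO: 4.91/40.304 = 0.12182 mol → 0.12182 mol Mg, 0.12182 mol O.
FeO: 21.45/71.844 = 0.29856 mol → 0.29856 mol Fe, 0.29856 mol O.
CaO: 23.52/56.077 = 0.41942 mol → 0.41942 mol Ca, 0.41942 mol O.
SiO2: 50.93/60.083 = 0.84766 mol → 0.84766 mol Si, 1.69532 mol O.
Total oxygen = 2.53512 mol. Normalization factor = 6/2.53512 = 2.36675.
Fe per 6 O = 0.29856 × 2.36675 = 0.707.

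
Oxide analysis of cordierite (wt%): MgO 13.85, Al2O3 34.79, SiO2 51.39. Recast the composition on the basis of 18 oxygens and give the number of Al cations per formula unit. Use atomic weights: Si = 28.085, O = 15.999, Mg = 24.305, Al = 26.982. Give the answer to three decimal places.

3.991 Al apfu

MgO (M=40.304): mol = 0.34364; Mg = 0.34364, O = 0.34364.
Al2O3 (M=101.961): mol = 0.34121; Al = 0.68242, O = 1.02363.
SiO2 (M=60.083): mol = 0.85532; Si = 0.85532, O = 1.71064.
ΣO = 3.07791; factor = 18/ΣO = 5.84812.
Al apfu = 0.68242 × 5.84812 = 3.991.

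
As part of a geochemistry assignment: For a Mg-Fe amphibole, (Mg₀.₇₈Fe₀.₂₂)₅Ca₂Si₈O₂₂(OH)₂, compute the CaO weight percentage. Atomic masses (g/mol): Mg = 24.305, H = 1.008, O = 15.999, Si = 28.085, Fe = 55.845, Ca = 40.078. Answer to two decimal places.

13.24 wt%

Molar mass of (Mg₀.₇₈Fe₀.₂₂)₅Ca₂Si₈O₂₂(OH)₂ = 3.90*24.305 + 1.10*55.845 + 2*40.078 + 8*28.085 + 24*15.999 + 2*1.008 = 847.047 g/mol.
Each formula unit contains 2 Ca, equivalent to 2/1 = 2.0000 mol CaO.
M(CaO) = 1×40.078 + 1×15.999 = 56.077 g/mol.
Mass of CaO per formula unit = 2.0000 × 56.077 = 112.154 g.
CaO wt% = 112.154 / 847.047 × 100 = 13.24%.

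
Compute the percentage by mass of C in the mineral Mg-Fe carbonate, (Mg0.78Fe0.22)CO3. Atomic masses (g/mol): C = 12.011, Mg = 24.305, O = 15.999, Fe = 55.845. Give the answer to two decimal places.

13.16 mass %

Molar mass of (Mg0.78Fe0.22)CO3: 0.78·24.305 + 0.22·55.845 + 1·12.011 + 3·15.999 = 91.252 g/mol.
Mass of C per formula unit: 1 × 12.011 = 12.011 g.
Weight fraction C = 12.011 / 91.252 = 0.1316.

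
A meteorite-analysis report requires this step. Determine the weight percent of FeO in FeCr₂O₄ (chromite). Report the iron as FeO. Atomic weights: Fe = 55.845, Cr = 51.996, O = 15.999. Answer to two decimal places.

32.10 wt%

Formula mass = 223.833 g/mol.
1 Fe → 1.0000 mol FeO per formula unit; M(FeO) = 71.844, so FeO mass = 71.844 g.
71.844/223.833 × 100 = 32.10 wt%.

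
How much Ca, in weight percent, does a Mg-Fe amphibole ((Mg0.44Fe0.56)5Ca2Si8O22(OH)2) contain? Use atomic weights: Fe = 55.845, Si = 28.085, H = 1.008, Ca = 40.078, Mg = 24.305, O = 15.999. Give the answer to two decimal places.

Formula mass = 2.20*24.305 + 2.80*55.845 + 2*40.078 + 8*28.085 + 24*15.999 + 2*1.008 = 900.665 g/mol, of which 80.156 g is Ca.
So Ca makes up 80.156/900.665 = 0.0890 of the mass, i.e. 8.90%.

8.90 weight percent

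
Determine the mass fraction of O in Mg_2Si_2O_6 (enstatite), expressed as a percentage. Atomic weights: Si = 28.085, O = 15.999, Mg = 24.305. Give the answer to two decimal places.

47.81 wt%

M(Mg_2Si_2O_6) = 200.774 g/mol.
O contributes 6 × 15.999 = 95.994 g per mole.
95.994/200.774 = 0.4781 → 47.81%.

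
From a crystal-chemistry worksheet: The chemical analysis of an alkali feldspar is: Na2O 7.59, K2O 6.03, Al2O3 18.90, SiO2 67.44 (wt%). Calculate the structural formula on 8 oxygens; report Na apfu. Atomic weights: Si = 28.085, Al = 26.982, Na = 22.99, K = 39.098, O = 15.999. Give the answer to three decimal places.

0.656 Na apfu

Na2O: 7.59/61.979 = 0.12246 mol → 0.24492 mol Na, 0.12246 mol O.
K2O: 6.03/94.195 = 0.06402 mol → 0.12804 mol K, 0.06402 mol O.
Al2O3: 18.90/101.961 = 0.18536 mol → 0.37072 mol Al, 0.55608 mol O.
SiO2: 67.44/60.083 = 1.12245 mol → 1.12245 mol Si, 2.24490 mol O.
Total oxygen = 2.98746 mol. Normalization factor = 8/2.98746 = 2.67786.
Na per 8 O = 0.24492 × 2.67786 = 0.656.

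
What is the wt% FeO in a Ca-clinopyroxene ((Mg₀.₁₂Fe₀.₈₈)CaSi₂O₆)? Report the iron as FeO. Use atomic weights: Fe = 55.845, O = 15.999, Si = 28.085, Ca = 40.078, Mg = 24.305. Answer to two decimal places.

25.88 wt%

Formula mass = 244.302 g/mol.
0.88 Fe → 0.8800 mol FeO per formula unit; M(FeO) = 71.844, so FeO mass = 63.223 g.
63.223/244.302 × 100 = 25.88 wt%.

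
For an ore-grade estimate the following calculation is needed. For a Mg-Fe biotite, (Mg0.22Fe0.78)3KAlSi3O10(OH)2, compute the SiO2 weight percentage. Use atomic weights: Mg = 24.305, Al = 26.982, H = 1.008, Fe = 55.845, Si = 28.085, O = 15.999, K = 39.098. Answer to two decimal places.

Molar mass of (Mg0.22Fe0.78)3KAlSi3O10(OH)2 = 0.66*24.305 + 2.34*55.845 + 1*39.098 + 1*26.982 + 3*28.085 + 12*15.999 + 2*1.008 = 491.058 g/mol.
Each formula unit contains 3 Si, equivalent to 3/1 = 3.0000 mol SiO2.
M(SiO2) = 1×28.085 + 2×15.999 = 60.083 g/mol.
Mass of SiO2 per formula unit = 3.0000 × 60.083 = 180.249 g.
SiO2 wt% = 180.249 / 491.058 × 100 = 36.71%.

36.71 wt%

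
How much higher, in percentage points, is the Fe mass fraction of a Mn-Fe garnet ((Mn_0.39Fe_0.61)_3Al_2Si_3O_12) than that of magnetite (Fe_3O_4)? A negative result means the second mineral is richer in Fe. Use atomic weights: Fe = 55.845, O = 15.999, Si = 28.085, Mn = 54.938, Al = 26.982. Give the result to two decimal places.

M((Mn_0.39Fe_0.61)_3Al_2Si_3O_12) = 496.681 g/mol, so wt% Fe = 102.196/496.681 × 100 = 20.58%.
M(Fe_3O_4) = 231.531 g/mol, so wt% Fe = 167.535/231.531 × 100 = 72.36%.
20.58 − 72.36 = -51.78 pp.

-51.78 percentage points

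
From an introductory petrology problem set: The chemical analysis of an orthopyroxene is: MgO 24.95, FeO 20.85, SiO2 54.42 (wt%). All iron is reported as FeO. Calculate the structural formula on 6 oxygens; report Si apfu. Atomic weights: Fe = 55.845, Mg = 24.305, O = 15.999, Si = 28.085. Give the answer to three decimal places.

1.997 Si apfu

24.95 wt% MgO ÷ 40.304 g/mol = 0.61905 mol, giving 0.61905 Mg and 0.61905 O.
20.85 wt% FeO ÷ 71.844 g/mol = 0.29021 mol, giving 0.29021 Fe and 0.29021 O.
54.42 wt% SiO2 ÷ 60.083 g/mol = 0.90575 mol, giving 0.90575 Si and 1.81150 O.
Oxygen sums to 2.72076; scaling by 6/2.72076 = 2.20527 puts the formula on 6 O.
Si: 0.90575 × 2.20527 = 1.997 atoms per formula unit.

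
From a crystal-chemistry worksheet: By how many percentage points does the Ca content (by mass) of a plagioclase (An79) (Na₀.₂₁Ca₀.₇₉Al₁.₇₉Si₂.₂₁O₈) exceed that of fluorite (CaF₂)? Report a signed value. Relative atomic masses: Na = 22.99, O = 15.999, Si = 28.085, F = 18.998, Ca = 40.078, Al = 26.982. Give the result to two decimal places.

-39.81 percentage points

M(Na₀.₂₁Ca₀.₇₉Al₁.₇₉Si₂.₂₁O₈) = 274.847 g/mol, so wt% Ca = 31.662/274.847 × 100 = 11.52%.
M(CaF₂) = 78.074 g/mol, so wt% Ca = 40.078/78.074 × 100 = 51.33%.
11.52 − 51.33 = -39.81 pp.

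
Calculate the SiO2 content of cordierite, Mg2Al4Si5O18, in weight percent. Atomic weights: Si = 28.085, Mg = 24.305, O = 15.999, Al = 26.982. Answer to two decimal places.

51.36 wt%

Molar mass of Mg2Al4Si5O18 = 2*24.305 + 4*26.982 + 5*28.085 + 18*15.999 = 584.945 g/mol.
Each formula unit contains 5 Si, equivalent to 5/1 = 5.0000 mol SiO2.
M(SiO2) = 1×28.085 + 2×15.999 = 60.083 g/mol.
Mass of SiO2 per formula unit = 5.0000 × 60.083 = 300.415 g.
SiO2 wt% = 300.415 / 584.945 × 100 = 51.36%.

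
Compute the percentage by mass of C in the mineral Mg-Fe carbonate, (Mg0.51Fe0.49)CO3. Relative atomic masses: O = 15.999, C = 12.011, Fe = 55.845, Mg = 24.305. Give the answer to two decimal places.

12.04 mass %

Molar mass of (Mg0.51Fe0.49)CO3: 0.51*24.305 + 0.49*55.845 + 1*12.011 + 3*15.999 = 99.768 g/mol.
Mass of C per formula unit: 1 × 12.011 = 12.011 g.
Weight fraction C = 12.011 / 99.768 = 0.1204.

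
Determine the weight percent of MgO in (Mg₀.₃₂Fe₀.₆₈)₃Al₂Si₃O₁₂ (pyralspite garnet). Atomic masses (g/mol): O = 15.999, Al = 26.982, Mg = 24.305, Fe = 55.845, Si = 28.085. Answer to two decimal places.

8.28 wt%

Molar mass of (Mg₀.₃₂Fe₀.₆₈)₃Al₂Si₃O₁₂ = 0.96*24.305 + 2.04*55.845 + 2*26.982 + 3*28.085 + 12*15.999 = 467.464 g/mol.
Each formula unit contains 0.96 Mg, equivalent to 0.96/1 = 0.9600 mol MgO.
M(MgO) = 1×24.305 + 1×15.999 = 40.304 g/mol.
Mass of MgO per formula unit = 0.9600 × 40.304 = 38.692 g.
MgO wt% = 38.692 / 467.464 × 100 = 8.28%.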